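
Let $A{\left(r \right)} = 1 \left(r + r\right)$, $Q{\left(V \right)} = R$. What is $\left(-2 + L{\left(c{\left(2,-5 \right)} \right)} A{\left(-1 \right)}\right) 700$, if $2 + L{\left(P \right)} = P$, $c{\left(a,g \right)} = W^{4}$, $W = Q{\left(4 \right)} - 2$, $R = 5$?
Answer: $-112000$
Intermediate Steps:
$Q{\left(V \right)} = 5$
$W = 3$ ($W = 5 - 2 = 3$)
$c{\left(a,g \right)} = 81$ ($c{\left(a,g \right)} = 3^{4} = 81$)
$A{\left(r \right)} = 2 r$ ($A{\left(r \right)} = 1 \cdot 2 r = 2 r$)
$L{\left(P \right)} = -2 + P$
$\left(-2 + L{\left(c{\left(2,-5 \right)} \right)} A{\left(-1 \right)}\right) 700 = \left(-2 + \left(-2 + 81\right) 2 \left(-1\right)\right) 700 = \left(-2 + 79 \left(-2\right)\right) 700 = \left(-2 - 158\right) 700 = \left(-160\right) 700 = -112000$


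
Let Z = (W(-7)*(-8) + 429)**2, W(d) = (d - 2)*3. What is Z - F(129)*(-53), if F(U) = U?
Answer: 422862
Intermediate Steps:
W(d) = -6 + 3*d (W(d) = (-2 + d)*3 = -6 + 3*d)
Z = 416025 (Z = ((-6 + 3*(-7))*(-8) + 429)**2 = ((-6 - 21)*(-8) + 429)**2 = (-27*(-8) + 429)**2 = (216 + 429)**2 = 645**2 = 416025)
Z - F(129)*(-53) = 416025 - 129*(-53) = 416025 - 1*(-6837) = 416025 + 6837 = 422862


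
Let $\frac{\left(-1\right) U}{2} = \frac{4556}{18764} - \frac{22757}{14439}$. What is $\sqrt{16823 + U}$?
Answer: $\frac{\sqrt{77192903472569928291}}{67733349} \approx 129.71$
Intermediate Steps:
$U = \frac{180614132}{67733349}$ ($U = - 2 \left(\frac{4556}{18764} - \frac{22757}{14439}\right) = - 2 \left(4556 \cdot \frac{1}{18764} - \frac{22757}{14439}\right) = - 2 \left(\frac{1139}{4691} - \frac{22757}{14439}\right) = \left(-2\right) \left(- \frac{90307066}{67733349}\right) = \frac{180614132}{67733349} \approx 2.6665$)
$\sqrt{16823 + U} = \sqrt{16823 + \frac{180614132}{67733349}} = \sqrt{\frac{1139658744359}{67733349}} = \frac{\sqrt{77192903472569928291}}{67733349}$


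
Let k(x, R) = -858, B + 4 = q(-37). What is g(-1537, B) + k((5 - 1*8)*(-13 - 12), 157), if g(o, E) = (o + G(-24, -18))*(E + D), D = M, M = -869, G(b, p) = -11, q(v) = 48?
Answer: 1276242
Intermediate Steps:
B = 44 (B = -4 + 48 = 44)
D = -869
g(o, E) = (-869 + E)*(-11 + o) (g(o, E) = (o - 11)*(E - 869) = (-11 + o)*(-869 + E) = (-869 + E)*(-11 + o))
g(-1537, B) + k((5 - 1*8)*(-13 - 12), 157) = (9559 - 869*(-1537) - 11*44 + 44*(-1537)) - 858 = (9559 + 1335653 - 484 - 67628) - 858 = 1277100 - 858 = 1276242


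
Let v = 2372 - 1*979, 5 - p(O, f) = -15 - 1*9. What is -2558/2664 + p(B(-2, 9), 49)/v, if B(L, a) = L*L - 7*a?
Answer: -1743019/1855476 ≈ -0.93939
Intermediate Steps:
B(L, a) = L**2 - 7*a
p(O, f) = 29 (p(O, f) = 5 - (-15 - 1*9) = 5 - (-15 - 9) = 5 - 1*(-24) = 5 + 24 = 29)
v = 1393 (v = 2372 - 979 = 1393)
-2558/2664 + p(B(-2, 9), 49)/v = -2558/2664 + 29/1393 = -2558*1/2664 + 29*(1/1393) = -1279/1332 + 29/1393 = -1743019/1855476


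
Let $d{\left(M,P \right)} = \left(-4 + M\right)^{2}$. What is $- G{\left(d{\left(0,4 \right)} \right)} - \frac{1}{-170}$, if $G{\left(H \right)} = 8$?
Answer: $- \frac{1359}{170} \approx -7.9941$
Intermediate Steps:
$- G{\left(d{\left(0,4 \right)} \right)} - \frac{1}{-170} = \left(-1\right) 8 - \frac{1}{-170} = -8 - - \frac{1}{170} = -8 + \frac{1}{170} = - \frac{1359}{170}$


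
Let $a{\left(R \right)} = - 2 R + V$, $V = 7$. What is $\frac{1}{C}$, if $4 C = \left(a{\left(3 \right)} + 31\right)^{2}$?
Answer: $\frac{1}{256} \approx 0.0039063$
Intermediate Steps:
$a{\left(R \right)} = 7 - 2 R$ ($a{\left(R \right)} = - 2 R + 7 = 7 - 2 R$)
$C = 256$ ($C = \frac{\left(\left(7 - 6\right) + 31\right)^{2}}{4} = \frac{\left(1 + 31\right)^{2}}{4} = \frac{32^{2}}{4} = \frac{1}{4} \cdot 1024 = 256$)
$\frac{1}{C} = \frac{1}{256}$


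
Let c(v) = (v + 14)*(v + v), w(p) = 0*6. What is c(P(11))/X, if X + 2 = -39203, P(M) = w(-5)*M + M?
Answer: -110/7841 ≈ -0.014029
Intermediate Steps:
w(p) = 0
P(M) = M (P(M) = 0*M + M = 0 + M = M)
X = -39205 (X = -2 - 39203 = -39205)
c(v) = 2*v*(14 + v) (c(v) = (14 + v)*(2*v) = 2*v*(14 + v))
c(P(11))/X = (2*11*(14 + 11))/(-39205) = (2*11*25)*(-1/39205) = 550*(-1/39205) = -110/7841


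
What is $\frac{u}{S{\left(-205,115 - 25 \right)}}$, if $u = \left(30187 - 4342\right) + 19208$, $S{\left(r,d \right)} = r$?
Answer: $- \frac{45053}{205} \approx -219.77$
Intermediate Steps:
$u = 45053$ ($u = 25845 + 19208 = 45053$)
$\frac{u}{S{\left(-205,115 - 25 \right)}} = \frac{45053}{-205} = 45053 \left(- \frac{1}{205}\right) = - \frac{45053}{205}$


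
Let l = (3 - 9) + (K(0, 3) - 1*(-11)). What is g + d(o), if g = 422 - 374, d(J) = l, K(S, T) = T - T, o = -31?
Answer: 53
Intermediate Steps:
K(S, T) = 0
l = 5 (l = (3 - 9) + (0 - 1*(-11)) = -6 + (0 + 11) = -6 + 11 = 5)
d(J) = 5
g = 48
g + d(o) = 48 + 5 = 53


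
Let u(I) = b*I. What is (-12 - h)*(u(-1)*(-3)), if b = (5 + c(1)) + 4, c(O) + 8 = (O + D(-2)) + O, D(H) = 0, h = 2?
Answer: -126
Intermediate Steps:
c(O) = -8 + 2*O (c(O) = -8 + ((O + 0) + O) = -8 + (O + O) = -8 + 2*O)
b = 3 (b = (5 + (-8 + 2*1)) + 4 = (5 + (-8 + 2)) + 4 = (5 - 6) + 4 = -1 + 4 = 3)
u(I) = 3*I
(-12 - h)*(u(-1)*(-3)) = (-12 - 1*2)*((3*(-1))*(-3)) = (-12 - 2)*(-3*(-3)) = -14*9 = -126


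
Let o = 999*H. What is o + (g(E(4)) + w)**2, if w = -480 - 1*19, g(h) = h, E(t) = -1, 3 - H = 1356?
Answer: -1101647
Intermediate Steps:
H = -1353 (H = 3 - 1*1356 = 3 - 1356 = -1353)
w = -499 (w = -480 - 19 = -499)
o = -1351647 (o = 999*(-1353) = -1351647)
o + (g(E(4)) + w)**2 = -1351647 + (-1 - 499)**2 = -1351647 + (-500)**2 = -1351647 + 250000 = -1101647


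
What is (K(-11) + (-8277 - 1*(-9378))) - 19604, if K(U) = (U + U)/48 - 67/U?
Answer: -4883305/264 ≈ -18497.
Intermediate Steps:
K(U) = -67/U + U/24 (K(U) = (2*U)*(1/48) - 67/U = U/24 - 67/U = -67/U + U/24)
(K(-11) + (-8277 - 1*(-9378))) - 19604 = ((-67/(-11) + (1/24)*(-11)) + (-8277 - 1*(-9378))) - 19604 = ((-67*(-1/11) - 11/24) + (-8277 + 9378)) - 19604 = ((67/11 - 11/24) + 1101) - 19604 = (1487/264 + 1101) - 19604 = 292151/264 - 19604 = -4883305/264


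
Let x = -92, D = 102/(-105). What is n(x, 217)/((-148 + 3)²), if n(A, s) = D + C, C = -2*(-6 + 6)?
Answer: -34/735875 ≈ -4.6203e-5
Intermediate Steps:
D = -34/35 (D = 102*(-1/105) = -34/35 ≈ -0.97143)
C = 0 (C = -2*0 = 0)
n(A, s) = -34/35 (n(A, s) = -34/35 + 0 = -34/35)
n(x, 217)/((-148 + 3)²) = -34/(35*(-148 + 3)²) = -34/(35*((-145)²)) = -34/35/21025 = -34/35*1/21025 = -34/735875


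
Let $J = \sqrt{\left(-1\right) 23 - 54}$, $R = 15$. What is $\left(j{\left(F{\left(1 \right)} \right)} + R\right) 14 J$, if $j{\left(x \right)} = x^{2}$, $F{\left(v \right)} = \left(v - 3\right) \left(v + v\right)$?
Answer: $434 i \sqrt{77} \approx 3808.3 i$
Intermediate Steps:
$F{\left(v \right)} = 2 v \left(-3 + v\right)$ ($F{\left(v \right)} = \left(-3 + v\right) 2 v = 2 v \left(-3 + v\right)$)
$J = i \sqrt{77}$ ($J = \sqrt{-23 - 54} = \sqrt{-77} = i \sqrt{77} \approx 8.775 i$)
$\left(j{\left(F{\left(1 \right)} \right)} + R\right) 14 J = \left(\left(2 \cdot 1 \left(-3 + 1\right)\right)^{2} + 15\right) 14 i \sqrt{77} = \left(\left(2 \cdot 1 \left(-2\right)\right)^{2} + 15\right) 14 i \sqrt{77} = \left(\left(-4\right)^{2} + 15\right) 14 i \sqrt{77} = \left(16 + 15\right) 14 i \sqrt{77} = 31 \cdot 14 i \sqrt{77} = 434 i \sqrt{77}$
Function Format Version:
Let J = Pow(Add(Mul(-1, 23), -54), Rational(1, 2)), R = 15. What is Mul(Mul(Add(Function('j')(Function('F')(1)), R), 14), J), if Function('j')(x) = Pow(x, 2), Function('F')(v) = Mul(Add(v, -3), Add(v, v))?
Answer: Mul(434, I, Pow(77, Rational(1, 2))) ≈ Mul(3808.3, I)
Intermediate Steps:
Function('F')(v) = Mul(2, v, Add(-3, v)) (Function('F')(v) = Mul(Add(-3, v), Mul(2, v)) = Mul(2, v, Add(-3, v)))
J = Mul(I, Pow(77, Rational(1, 2))) (J = Pow(Add(-23, -54), Rational(1, 2)) = Pow(-77, Rational(1, 2)) = Mul(I, Pow(77, Rational(1, 2))) ≈ Mul(8.7750, I))
Mul(Mul(Add(Function('j')(Function('F')(1)), R), 14), J) = Mul(Mul(Add(Pow(Mul(2, 1, Add(-3, 1)), 2), 15), 14), Mul(I, Pow(77, Rational(1, 2)))) = Mul(Mul(Add(Pow(Mul(2, 1, -2), 2), 15), 14), Mul(I, Pow(77, Rational(1, 2)))) = Mul(Mul(Add(Pow(-4, 2), 15), 14), Mul(I, Pow(77, Rational(1, 2)))) = Mul(Mul(Add(16, 15), 14), Mul(I, Pow(77, Rational(1, 2)))) = Mul(Mul(31, 14), Mul(I, Pow(77, Rational(1, 2)))) = Mul(434, Mul(I, Pow(77, Rational(1, 2)))) = Mul(434, I, Pow(77, Rational(1, 2)))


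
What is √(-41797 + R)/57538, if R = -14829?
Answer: I*√56626/57538 ≈ 0.0041357*I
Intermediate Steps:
√(-41797 + R)/57538 = √(-41797 - 14829)/57538 = √(-56626)*(1/57538) = (I*√56626)*(1/57538) = I*√56626/57538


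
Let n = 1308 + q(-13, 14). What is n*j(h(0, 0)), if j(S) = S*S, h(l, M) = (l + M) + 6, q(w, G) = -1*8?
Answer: 46800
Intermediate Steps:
q(w, G) = -8
h(l, M) = 6 + M + l (h(l, M) = (M + l) + 6 = 6 + M + l)
j(S) = S²
n = 1300 (n = 1308 - 8 = 1300)
n*j(h(0, 0)) = 1300*(6 + 0 + 0)² = 1300*6² = 1300*36 = 46800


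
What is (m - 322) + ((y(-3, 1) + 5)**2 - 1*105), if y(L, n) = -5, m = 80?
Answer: -347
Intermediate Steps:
(m - 322) + ((y(-3, 1) + 5)**2 - 1*105) = (80 - 322) + ((-5 + 5)**2 - 1*105) = -242 + (0**2 - 105) = -242 + (0 - 105) = -242 - 105 = -347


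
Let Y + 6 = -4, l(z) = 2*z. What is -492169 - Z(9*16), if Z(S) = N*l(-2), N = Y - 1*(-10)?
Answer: -492169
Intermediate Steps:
Y = -10 (Y = -6 - 4 = -10)
N = 0 (N = -10 - 1*(-10) = -10 + 10 = 0)
Z(S) = 0 (Z(S) = 0*(2*(-2)) = 0*(-4) = 0)
-492169 - Z(9*16) = -492169 - 1*0 = -492169 + 0 = -492169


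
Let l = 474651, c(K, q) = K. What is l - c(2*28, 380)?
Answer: 474595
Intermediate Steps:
l - c(2*28, 380) = 474651 - 2*28 = 474651 - 1*56 = 474651 - 56 = 474595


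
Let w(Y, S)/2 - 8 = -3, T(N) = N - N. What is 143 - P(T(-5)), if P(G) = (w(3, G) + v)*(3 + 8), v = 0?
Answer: 33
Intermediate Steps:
T(N) = 0
w(Y, S) = 10 (w(Y, S) = 16 + 2*(-3) = 16 - 6 = 10)
P(G) = 110 (P(G) = (10 + 0)*(3 + 8) = 10*11 = 110)
143 - P(T(-5)) = 143 - 1*110 = 143 - 110 = 33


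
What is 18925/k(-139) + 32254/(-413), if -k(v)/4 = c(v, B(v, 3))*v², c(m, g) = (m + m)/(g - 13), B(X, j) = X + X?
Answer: -695250105083/8873285176 ≈ -78.353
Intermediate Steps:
B(X, j) = 2*X
c(m, g) = 2*m/(-13 + g) (c(m, g) = (2*m)/(-13 + g) = 2*m/(-13 + g))
k(v) = -8*v³/(-13 + 2*v) (k(v) = -4*2*v/(-13 + 2*v)*v² = -8*v³/(-13 + 2*v))
18925/k(-139) + 32254/(-413) = 18925/((-8*(-139)³/(-13 + 2*(-139)))) + 32254/(-413) = 18925/((-8*(-2685619)/(-13 - 278))) + 32254*(-1/413) = 18925/((-8*(-2685619)/(-291))) - 32254/413 = 18925/((-8*(-2685619)*(-1/291))) - 32254/413 = 18925/(-21484952/291) - 32254/413 = 18925*(-291/21484952) - 32254/413 = -5507175/21484952 - 32254/413 = -695250105083/8873285176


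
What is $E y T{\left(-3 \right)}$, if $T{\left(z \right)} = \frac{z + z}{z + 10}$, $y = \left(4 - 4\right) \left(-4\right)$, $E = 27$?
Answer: $0$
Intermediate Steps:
$y = 0$ ($y = 0 \left(-4\right) = 0$)
$T{\left(z \right)} = \frac{2 z}{10 + z}$
$E y T{\left(-3 \right)} = 27 \cdot 0 \cdot 2 \left(-3\right) \frac{1}{10 - 3} = 0 \cdot 2 \left(-3\right) \frac{1}{7} = 0 \left(- \frac{6}{7}\right) = 0$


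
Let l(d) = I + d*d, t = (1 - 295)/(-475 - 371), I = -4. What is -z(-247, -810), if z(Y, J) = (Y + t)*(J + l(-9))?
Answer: -25492274/141 ≈ -1.8080e+5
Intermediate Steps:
t = 49/141 (t = -294/(-846) = -294*(-1/846) = 49/141 ≈ 0.34752)
l(d) = -4 + d**2 (l(d) = -4 + d*d = -4 + d**2)
z(Y, J) = (77 + J)*(49/141 + Y) (z(Y, J) = (Y + 49/141)*(J + (-4 + (-9)**2)) = (49/141 + Y)*(J + (-4 + 81)) = (49/141 + Y)*(J + 77) = (49/141 + Y)*(77 + J) = (77 + J)*(49/141 + Y))
-z(-247, -810) = -(3773/141 + 77*(-247) + (49/141)*(-810) - 810*(-247)) = -(3773/141 - 19019 - 13230/47 + 200070) = -1*25492274/141 = -25492274/141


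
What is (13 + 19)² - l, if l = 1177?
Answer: -153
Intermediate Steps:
(13 + 19)² - l = (13 + 19)² - 1*1177 = 32² - 1177 = 1024 - 1177 = -153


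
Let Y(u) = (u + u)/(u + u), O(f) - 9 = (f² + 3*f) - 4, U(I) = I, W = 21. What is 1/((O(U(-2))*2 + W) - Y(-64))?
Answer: 1/26 ≈ 0.038462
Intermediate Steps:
O(f) = 5 + f² + 3*f (O(f) = 9 + ((f² + 3*f) - 4) = 9 + (-4 + f² + 3*f) = 5 + f² + 3*f)
Y(u) = 1 (Y(u) = (2*u)/((2*u)) = (2*u)*(1/(2*u)) = 1)
1/((O(U(-2))*2 + W) - Y(-64)) = 1/(((5 + (-2)² + 3*(-2))*2 + 21) - 1*1) = 1/(((5 + 4 - 6)*2 + 21) - 1) = 1/((3*2 + 21) - 1) = 1/((6 + 21) - 1) = 1/(27 - 1) = 1/26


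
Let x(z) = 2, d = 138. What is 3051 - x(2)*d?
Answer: 2775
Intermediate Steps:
3051 - x(2)*d = 3051 - 2*138 = 3051 - 1*276 = 3051 - 276 = 2775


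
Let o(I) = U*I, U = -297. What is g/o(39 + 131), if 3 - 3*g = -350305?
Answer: -175154/75735 ≈ -2.3127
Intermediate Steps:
g = 350308/3 (g = 1 - 1/3*(-350305) = 1 + 350305/3 = 350308/3 ≈ 1.1677e+5)
o(I) = -297*I
g/o(39 + 131) = 350308/(3*((-297*(39 + 131)))) = 350308/(3*((-297*170))) = (350308/3)/(-50490) = (350308/3)*(-1/50490) = -175154/75735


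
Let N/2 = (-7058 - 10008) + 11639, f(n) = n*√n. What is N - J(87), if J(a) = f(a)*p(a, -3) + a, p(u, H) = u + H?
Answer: -10941 - 7308*√87 ≈ -79106.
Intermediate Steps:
f(n) = n^(3/2)
p(u, H) = H + u
J(a) = a + a^(3/2)*(-3 + a) (J(a) = a^(3/2)*(-3 + a) + a = a + a^(3/2)*(-3 + a))
N = -10854 (N = 2*((-7058 - 10008) + 11639) = 2*(-17066 + 11639) = 2*(-5427) = -10854)
N - J(87) = -10854 - (87 + 87^(3/2)*(-3 + 87)) = -10854 - (87 + (87*√87)*84) = -10854 - (87 + 7308*√87) = -10854 + (-87 - 7308*√87) = -10941 - 7308*√87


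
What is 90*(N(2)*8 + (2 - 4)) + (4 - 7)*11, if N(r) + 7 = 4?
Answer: -2373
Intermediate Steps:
N(r) = -3 (N(r) = -7 + 4 = -3)
90*(N(2)*8 + (2 - 4)) + (4 - 7)*11 = 90*(-3*8 + (2 - 4)) + (4 - 7)*11 = 90*(-24 - 2) - 3*11 = 90*(-26) - 33 = -2340 - 33 = -2373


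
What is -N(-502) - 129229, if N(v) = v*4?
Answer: -127221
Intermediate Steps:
N(v) = 4*v
-N(-502) - 129229 = -4*(-502) - 129229 = -1*(-2008) - 129229 = 2008 - 129229 = -127221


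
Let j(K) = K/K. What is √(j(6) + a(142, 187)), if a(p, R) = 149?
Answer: 5*√6 ≈ 12.247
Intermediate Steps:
j(K) = 1
√(j(6) + a(142, 187)) = √(1 + 149) = √150 = 5*√6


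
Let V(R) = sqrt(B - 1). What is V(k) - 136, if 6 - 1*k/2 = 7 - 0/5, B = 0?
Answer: -136 + I ≈ -136.0 + 1.0*I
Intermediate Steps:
k = -2 (k = 12 - 2*(7 - 0/5) = 12 - 2*(7 - 1*0) = 12 - 2*(7 + 0) = 12 - 2*7 = 12 - 14 = -2)
V(R) = I (V(R) = sqrt(0 - 1) = sqrt(-1) = I)
V(k) - 136 = I - 136 = -136 + I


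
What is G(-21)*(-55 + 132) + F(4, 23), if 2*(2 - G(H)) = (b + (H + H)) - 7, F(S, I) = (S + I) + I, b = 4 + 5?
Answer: 1744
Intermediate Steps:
b = 9
F(S, I) = S + 2*I (F(S, I) = (I + S) + I = S + 2*I)
G(H) = 1 - H (G(H) = 2 - ((9 + (H + H)) - 7)/2 = 2 - ((9 + 2*H) - 7)/2 = 2 - (2 + 2*H)/2 = 2 + (-1 - H) = 1 - H)
G(-21)*(-55 + 132) + F(4, 23) = (1 - 1*(-21))*(-55 + 132) + (4 + 2*23) = (1 + 21)*77 + (4 + 46) = 22*77 + 50 = 1694 + 50 = 1744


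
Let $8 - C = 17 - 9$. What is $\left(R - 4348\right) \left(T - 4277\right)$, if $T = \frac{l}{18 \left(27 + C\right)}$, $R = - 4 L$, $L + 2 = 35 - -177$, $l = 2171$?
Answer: $\frac{5386313894}{243} \approx 2.2166 \cdot 10^{7}$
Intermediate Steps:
$C = 0$ ($C = 8 - \left(17 - 9\right) = 8 - 8 = 0$)
$L = 210$ ($L = -2 + \left(35 - -177\right) = -2 + \left(35 + 177\right) = -2 + 212 = 210$)
$R = -840$ ($R = \left(-4\right) 210 = -840$)
$T = \frac{2171}{486}$ ($T = \frac{2171}{18 \left(27 + 0\right)} = \frac{2171}{18 \cdot 27} = \frac{2171}{486} \approx 4.4671$)
$\left(R - 4348\right) \left(T - 4277\right) = \left(-840 - 4348\right) \left(\frac{2171}{486} - 4277\right) = \left(-5188\right) \left(- \frac{2076451}{486}\right) = \frac{5386313894}{243}$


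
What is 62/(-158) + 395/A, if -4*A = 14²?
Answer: -32724/3871 ≈ -8.4536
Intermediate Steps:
A = -49 (A = -¼*14² = -¼*196 = -49)
62/(-158) + 395/A = 62/(-158) + 395/(-49) = 62*(-1/158) + 395*(-1/49) = -31/79 - 395/49 = -32724/3871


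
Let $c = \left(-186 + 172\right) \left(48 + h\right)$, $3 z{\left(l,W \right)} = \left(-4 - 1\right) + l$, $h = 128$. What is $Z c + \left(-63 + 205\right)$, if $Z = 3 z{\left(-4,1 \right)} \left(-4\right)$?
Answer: $-88562$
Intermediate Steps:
$z{\left(l,W \right)} = - \frac{5}{3} + \frac{l}{3}$ ($z{\left(l,W \right)} = \frac{\left(-4 - 1\right) + l}{3} = \frac{-5 + l}{3} = - \frac{5}{3} + \frac{l}{3}$)
$c = -2464$ ($c = \left(-186 + 172\right) \left(48 + 128\right) = \left(-14\right) 176 = -2464$)
$Z = 36$ ($Z = 3 \left(- \frac{5}{3} + \frac{1}{3} \left(-4\right)\right) \left(-4\right) = 3 \left(- \frac{5}{3} - \frac{4}{3}\right) \left(-4\right) = 3 \left(-3\right) \left(-4\right) = \left(-9\right) \left(-4\right) = 36$)
$Z c + \left(-63 + 205\right) = 36 \left(-2464\right) + \left(-63 + 205\right) = -88704 + 142 = -88562$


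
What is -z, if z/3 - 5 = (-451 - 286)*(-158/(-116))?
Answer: 173799/58 ≈ 2996.5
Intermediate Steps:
z = -173799/58 (z = 15 + 3*((-451 - 286)*(-158/(-116))) = 15 + 3*(-(-116446)*(-1)/116) = 15 + 3*(-737*79/58) = 15 + 3*(-58223/58) = 15 - 174669/58 = -173799/58 ≈ -2996.5)
-z = -1*(-173799/58) = 173799/58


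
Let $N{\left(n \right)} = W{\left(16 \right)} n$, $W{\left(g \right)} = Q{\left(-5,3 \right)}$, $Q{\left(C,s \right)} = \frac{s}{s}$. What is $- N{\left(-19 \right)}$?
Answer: $19$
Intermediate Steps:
$Q{\left(C,s \right)} = 1$
$W{\left(g \right)} = 1$
$N{\left(n \right)} = n$ ($N{\left(n \right)} = 1 n = n$)
$- N{\left(-19 \right)} = \left(-1\right) \left(-19\right) = 19$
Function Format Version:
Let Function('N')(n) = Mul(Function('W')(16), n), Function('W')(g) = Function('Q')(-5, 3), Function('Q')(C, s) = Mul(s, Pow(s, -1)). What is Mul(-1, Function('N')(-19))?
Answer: 19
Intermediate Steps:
Function('Q')(C, s) = 1
Function('W')(g) = 1
Function('N')(n) = n (Function('N')(n) = Mul(1, n) = n)
Mul(-1, Function('N')(-19)) = Mul(-1, -19) = 19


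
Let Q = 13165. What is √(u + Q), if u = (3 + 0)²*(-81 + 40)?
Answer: 2*√3199 ≈ 113.12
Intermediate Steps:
u = -369 (u = 3²*(-41) = 9*(-41) = -369)
√(u + Q) = √(-369 + 13165) = √12796 = 2*√3199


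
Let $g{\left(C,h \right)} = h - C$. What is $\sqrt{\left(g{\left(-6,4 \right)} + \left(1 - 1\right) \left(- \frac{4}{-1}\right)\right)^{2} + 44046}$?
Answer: $\sqrt{44146} \approx 210.11$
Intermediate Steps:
$\sqrt{\left(g{\left(-6,4 \right)} + \left(1 - 1\right) \left(- \frac{4}{-1}\right)\right)^{2} + 44046} = \sqrt{\left(\left(4 - -6\right) + \left(1 - 1\right) \left(- \frac{4}{-1}\right)\right)^{2} + 44046} = \sqrt{\left(\left(4 + 6\right) + 0 \left(\left(-4\right) \left(-1\right)\right)\right)^{2} + 44046} = \sqrt{\left(10 + 0 \cdot 4\right)^{2} + 44046} = \sqrt{\left(10 + 0\right)^{2} + 44046} = \sqrt{10^{2} + 44046} = \sqrt{100 + 44046} = \sqrt{44146}$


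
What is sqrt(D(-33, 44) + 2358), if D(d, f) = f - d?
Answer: sqrt(2435) ≈ 49.346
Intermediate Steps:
sqrt(D(-33, 44) + 2358) = sqrt((44 - 1*(-33)) + 2358) = sqrt((44 + 33) + 2358) = sqrt(77 + 2358) = sqrt(2435)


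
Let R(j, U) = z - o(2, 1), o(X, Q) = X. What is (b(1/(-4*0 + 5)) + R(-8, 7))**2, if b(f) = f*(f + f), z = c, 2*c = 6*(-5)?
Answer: 178929/625 ≈ 286.29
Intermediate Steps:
c = -15 (c = (6*(-5))/2 = (1/2)*(-30) = -15)
z = -15
R(j, U) = -17 (R(j, U) = -15 - 1*2 = -15 - 2 = -17)
b(f) = 2*f**2 (b(f) = f*(2*f) = 2*f**2)
(b(1/(-4*0 + 5)) + R(-8, 7))**2 = (2*(1/(-4*0 + 5))**2 - 17)**2 = (2*(1/(0 + 5))**2 - 17)**2 = (2*(1/5)**2 - 17)**2 = (2*(1/25) - 17)**2 = (2/25 - 17)**2 = (-423/25)**2 = 178929/625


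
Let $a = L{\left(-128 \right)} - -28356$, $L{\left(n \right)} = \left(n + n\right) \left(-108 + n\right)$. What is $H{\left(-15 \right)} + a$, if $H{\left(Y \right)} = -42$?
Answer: $88730$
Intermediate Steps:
$L{\left(n \right)} = 2 n \left(-108 + n\right)$
$a = 88772$ ($a = 2 \left(-128\right) \left(-108 - 128\right) - -28356 = 2 \left(-128\right) \left(-236\right) + 28356 = 60416 + 28356 = 88772$)
$H{\left(-15 \right)} + a = -42 + 88772 = 88730$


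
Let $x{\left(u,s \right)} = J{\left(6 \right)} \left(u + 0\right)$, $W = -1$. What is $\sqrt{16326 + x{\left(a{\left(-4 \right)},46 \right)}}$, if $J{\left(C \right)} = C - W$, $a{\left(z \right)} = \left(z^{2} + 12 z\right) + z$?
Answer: $3 \sqrt{1786} \approx 126.78$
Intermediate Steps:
$a{\left(z \right)} = z^{2} + 13 z$
$J{\left(C \right)} = 1 + C$ ($J{\left(C \right)} = C - -1 = C + 1 = 1 + C$)
$x{\left(u,s \right)} = 7 u$ ($x{\left(u,s \right)} = \left(1 + 6\right) \left(u + 0\right) = 7 u$)
$\sqrt{16326 + x{\left(a{\left(-4 \right)},46 \right)}} = \sqrt{16326 + 7 \left(- 4 \left(13 - 4\right)\right)} = \sqrt{16326 + 7 \left(\left(-4\right) 9\right)} = \sqrt{16326 + 7 \left(-36\right)} = \sqrt{16326 - 252} = \sqrt{16074} = 3 \sqrt{1786}$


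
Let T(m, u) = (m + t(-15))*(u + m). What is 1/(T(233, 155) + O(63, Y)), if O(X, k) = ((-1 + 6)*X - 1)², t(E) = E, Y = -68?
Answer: 1/183180 ≈ 5.4591e-6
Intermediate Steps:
T(m, u) = (-15 + m)*(m + u) (T(m, u) = (m - 15)*(u + m) = (-15 + m)*(m + u))
O(X, k) = (-1 + 5*X)² (O(X, k) = (5*X - 1)² = (-1 + 5*X)²)
1/(T(233, 155) + O(63, Y)) = 1/((233² - 15*233 - 15*155 + 233*155) + (-1 + 5*63)²) = 1/((54289 - 3495 - 2325 + 36115) + (-1 + 315)²) = 1/(84584 + 314²) = 1/(84584 + 98596) = 1/183180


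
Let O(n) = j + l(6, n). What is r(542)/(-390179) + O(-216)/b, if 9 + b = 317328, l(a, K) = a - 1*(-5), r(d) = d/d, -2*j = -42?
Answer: 12168409/123811210101 ≈ 9.8282e-5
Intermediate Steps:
j = 21 (j = -½*(-42) = 21)
r(d) = 1
l(a, K) = 5 + a (l(a, K) = a + 5 = 5 + a)
b = 317319 (b = -9 + 317328 = 317319)
O(n) = 32 (O(n) = 21 + (5 + 6) = 21 + 11 = 32)
r(542)/(-390179) + O(-216)/b = 1/(-390179) + 32/317319 = 1*(-1/390179) + 32*(1/317319) = -1/390179 + 32/317319 = 12168409/123811210101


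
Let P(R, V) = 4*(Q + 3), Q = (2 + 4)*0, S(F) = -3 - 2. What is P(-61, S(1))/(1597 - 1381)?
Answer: 1/18 ≈ 0.055556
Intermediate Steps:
S(F) = -5
Q = 0 (Q = 6*0 = 0)
P(R, V) = 12 (P(R, V) = 4*(0 + 3) = 4*3 = 12)
P(-61, S(1))/(1597 - 1381) = 12/(1597 - 1381) = 12/216 = 12*(1/216) = 1/18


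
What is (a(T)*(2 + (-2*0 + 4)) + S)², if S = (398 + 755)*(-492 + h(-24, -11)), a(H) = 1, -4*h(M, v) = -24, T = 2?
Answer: 313994363904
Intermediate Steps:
h(M, v) = 6 (h(M, v) = -¼*(-24) = 6)
S = -560358 (S = (398 + 755)*(-492 + 6) = 1153*(-486) = -560358)
(a(T)*(2 + (-2*0 + 4)) + S)² = (1*(2 + (-2*0 + 4)) - 560358)² = (1*(2 + (0 + 4)) - 560358)² = (1*(2 + 4) - 560358)² = (1*6 - 560358)² = (6 - 560358)² = (-560352)² = 313994363904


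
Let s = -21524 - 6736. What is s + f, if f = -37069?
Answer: -65329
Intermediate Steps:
s = -28260
s + f = -28260 - 37069 = -65329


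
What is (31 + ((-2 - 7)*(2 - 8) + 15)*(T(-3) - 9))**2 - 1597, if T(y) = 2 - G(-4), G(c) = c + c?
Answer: 8403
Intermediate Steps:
G(c) = 2*c
T(y) = 10 (T(y) = 2 - 2*(-4) = 2 - 1*(-8) = 2 + 8 = 10)
(31 + ((-2 - 7)*(2 - 8) + 15)*(T(-3) - 9))**2 - 1597 = (31 + ((-2 - 7)*(2 - 8) + 15)*(10 - 9))**2 - 1597 = (31 + (-9*(-6) + 15)*1)**2 - 1597 = (31 + (54 + 15)*1)**2 - 1597 = (31 + 69*1)**2 - 1597 = (31 + 69)**2 - 1597 = 100**2 - 1597 = 10000 - 1597 = 8403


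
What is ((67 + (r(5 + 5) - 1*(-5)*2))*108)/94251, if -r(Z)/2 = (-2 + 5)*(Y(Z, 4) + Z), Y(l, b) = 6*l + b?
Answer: -13212/31417 ≈ -0.42054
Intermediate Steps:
Y(l, b) = b + 6*l
r(Z) = -24 - 42*Z (r(Z) = -2*(-2 + 5)*((4 + 6*Z) + Z) = -6*(4 + 7*Z) = -2*(12 + 21*Z) = -24 - 42*Z)
((67 + (r(5 + 5) - 1*(-5)*2))*108)/94251 = ((67 + ((-24 - 42*(5 + 5)) - 1*(-5)*2))*108)/94251 = ((67 + ((-24 - 42*10) - (-5)*2))*108)*(1/94251) = ((67 + ((-24 - 420) - 1*(-10)))*108)*(1/94251) = ((67 + (-444 + 10))*108)*(1/94251) = ((67 - 434)*108)*(1/94251) = -367*108*(1/94251) = -39636*1/94251 = -13212/31417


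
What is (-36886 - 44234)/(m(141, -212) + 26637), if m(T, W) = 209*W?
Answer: 81120/17671 ≈ 4.5906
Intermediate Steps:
(-36886 - 44234)/(m(141, -212) + 26637) = (-36886 - 44234)/(209*(-212) + 26637) = -81120/(-44308 + 26637) = -81120/(-17671) = -81120*(-1/17671) = 81120/17671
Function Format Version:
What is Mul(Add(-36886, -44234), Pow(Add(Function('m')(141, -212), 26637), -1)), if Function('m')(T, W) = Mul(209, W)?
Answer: Rational(81120, 17671) ≈ 4.5906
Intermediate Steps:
Mul(Add(-36886, -44234), Pow(Add(Function('m')(141, -212), 26637), -1)) = Mul(Add(-36886, -44234), Pow(Add(Mul(209, -212), 26637), -1)) = Mul(-81120, Pow(Add(-44308, 26637), -1)) = Mul(-81120, Pow(-17671, -1)) = Mul(-81120, Rational(-1, 17671)) = Rational(81120, 17671)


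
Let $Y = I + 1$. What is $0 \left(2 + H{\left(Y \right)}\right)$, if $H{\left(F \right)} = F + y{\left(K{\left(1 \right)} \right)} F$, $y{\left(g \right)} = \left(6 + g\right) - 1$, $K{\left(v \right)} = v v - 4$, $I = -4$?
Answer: $0$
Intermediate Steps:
$K{\left(v \right)} = -4 + v^{2}$ ($K{\left(v \right)} = v^{2} - 4 = -4 + v^{2}$)
$y{\left(g \right)} = 5 + g$
$Y = -3$ ($Y = -4 + 1 = -3$)
$H{\left(F \right)} = 3 F$ ($H{\left(F \right)} = F + \left(5 - \left(4 - 1^{2}\right)\right) F = F + \left(5 + \left(-4 + 1\right)\right) F = F + \left(5 - 3\right) F = F + 2 F = 3 F$)
$0 \left(2 + H{\left(Y \right)}\right) = 0 \left(2 + 3 \left(-3\right)\right) = 0 \left(2 - 9\right) = 0 \left(-7\right) = 0$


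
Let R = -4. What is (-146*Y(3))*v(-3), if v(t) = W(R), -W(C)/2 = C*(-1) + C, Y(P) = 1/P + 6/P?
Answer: 0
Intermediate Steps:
Y(P) = 7/P (Y(P) = 1/P + 6/P = 7/P)
W(C) = 0 (W(C) = -2*(C*(-1) + C) = -2*(-C + C) = -2*0 = 0)
v(t) = 0
(-146*Y(3))*v(-3) = -1022/3*0 = 0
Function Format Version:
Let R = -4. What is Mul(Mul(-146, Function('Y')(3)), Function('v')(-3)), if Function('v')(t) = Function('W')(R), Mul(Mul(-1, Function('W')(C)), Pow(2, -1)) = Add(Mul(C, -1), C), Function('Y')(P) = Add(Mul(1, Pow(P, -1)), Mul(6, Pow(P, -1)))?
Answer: 0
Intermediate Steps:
Function('Y')(P) = Mul(7, Pow(P, -1)) (Function('Y')(P) = Add(Pow(P, -1), Mul(6, Pow(P, -1))) = Mul(7, Pow(P, -1)))
Function('W')(C) = 0 (Function('W')(C) = Mul(-2, Add(Mul(C, -1), C)) = Mul(-2, Add(Mul(-1, C), C)) = Mul(-2, 0) = 0)
Function('v')(t) = 0
Mul(Mul(-146, Function('Y')(3)), Function('v')(-3)) = Mul(Mul(-146, Mul(7, Pow(3, -1))), 0) = Mul(Mul(-146, Mul(7, Rational(1, 3))), 0) = Mul(Mul(-146, Rational(7, 3)), 0) = Mul(Rational(-1022, 3), 0) = 0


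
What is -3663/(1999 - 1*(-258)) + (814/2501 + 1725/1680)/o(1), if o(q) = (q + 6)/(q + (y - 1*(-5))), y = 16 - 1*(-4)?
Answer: 3333051/980392 ≈ 3.3997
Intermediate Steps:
y = 20 (y = 16 + 4 = 20)
o(q) = (6 + q)/(25 + q) (o(q) = (q + 6)/(q + (20 - 1*(-5))) = (6 + q)/(q + (20 + 5)) = (6 + q)/(q + 25) = (6 + q)/(25 + q))
-3663/(1999 - 1*(-258)) + (814/2501 + 1725/1680)/o(1) = -3663/(1999 - 1*(-258)) + (814/2501 + 1725/1680)/(((6 + 1)/(25 + 1))) = -3663/(1999 + 258) + (814*(1/2501) + 1725*(1/1680))/((7/26)) = -3663/2257 + (814/2501 + 115/112)/(((1/26)*7)) = -3663*1/2257 + 378783/(280112*(7/26)) = -99/61 + (378783/280112)*(26/7) = -99/61 + 4924179/980392 = 3333051/980392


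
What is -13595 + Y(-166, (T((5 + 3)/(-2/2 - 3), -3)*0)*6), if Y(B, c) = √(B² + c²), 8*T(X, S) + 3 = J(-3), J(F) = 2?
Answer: -13429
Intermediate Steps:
T(X, S) = -⅛ (T(X, S) = -3/8 + (⅛)*2 = -3/8 + ¼ = -⅛)
-13595 + Y(-166, (T((5 + 3)/(-2/2 - 3), -3)*0)*6) = -13595 + √((-166)² + (-⅛*0*6)²) = -13595 + √(27556 + (0*6)²) = -13595 + √(27556 + 0²) = -13595 + √(27556 + 0) = -13595 + √27556 = -13595 + 166 = -13429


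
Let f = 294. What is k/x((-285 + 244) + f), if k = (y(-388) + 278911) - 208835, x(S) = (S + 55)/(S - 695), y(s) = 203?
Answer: -1411969/14 ≈ -1.0085e+5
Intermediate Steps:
x(S) = (55 + S)/(-695 + S)
k = 70279 (k = (203 + 278911) - 208835 = 279114 - 208835 = 70279)
k/x((-285 + 244) + f) = 70279/(((55 + ((-285 + 244) + 294))/(-695 + ((-285 + 244) + 294)))) = 70279/(((55 + (-41 + 294))/(-695 + (-41 + 294)))) = 70279/(((55 + 253)/(-695 + 253))) = 70279/((308/(-442))) = 70279/((-1/442*308)) = 70279/(-154/221) = 70279*(-221/154) = -1411969/14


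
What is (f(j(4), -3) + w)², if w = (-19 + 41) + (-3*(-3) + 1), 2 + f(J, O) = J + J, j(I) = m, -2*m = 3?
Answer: 729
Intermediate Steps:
m = -3/2 (m = -½*3 = -3/2 ≈ -1.5000)
j(I) = -3/2
f(J, O) = -2 + 2*J (f(J, O) = -2 + (J + J) = -2 + 2*J)
w = 32 (w = 22 + (9 + 1) = 22 + 10 = 32)
(f(j(4), -3) + w)² = ((-2 + 2*(-3/2)) + 32)² = ((-2 - 3) + 32)² = (-5 + 32)² = 27² = 729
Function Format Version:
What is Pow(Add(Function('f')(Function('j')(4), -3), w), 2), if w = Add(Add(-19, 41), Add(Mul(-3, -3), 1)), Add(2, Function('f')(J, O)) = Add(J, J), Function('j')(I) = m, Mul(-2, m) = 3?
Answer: 729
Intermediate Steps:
m = Rational(-3, 2) (m = Mul(Rational(-1, 2), 3) = Rational(-3, 2) ≈ -1.5000)
Function('j')(I) = Rational(-3, 2)
Function('f')(J, O) = Add(-2, Mul(2, J)) (Function('f')(J, O) = Add(-2, Add(J, J)) = Add(-2, Mul(2, J)))
w = 32 (w = Add(22, Add(9, 1)) = Add(22, 10) = 32)
Pow(Add(Function('f')(Function('j')(4), -3), w), 2) = Pow(Add(Add(-2, Mul(2, Rational(-3, 2))), 32), 2) = Pow(Add(Add(-2, -3), 32), 2) = Pow(Add(-5, 32), 2) = Pow(27, 2) = 729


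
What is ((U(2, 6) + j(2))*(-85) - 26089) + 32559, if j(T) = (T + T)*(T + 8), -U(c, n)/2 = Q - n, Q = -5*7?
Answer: -3900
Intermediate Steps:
Q = -35
U(c, n) = 70 + 2*n (U(c, n) = -2*(-35 - n) = 70 + 2*n)
j(T) = 2*T*(8 + T) (j(T) = (2*T)*(8 + T) = 2*T*(8 + T))
((U(2, 6) + j(2))*(-85) - 26089) + 32559 = (((70 + 2*6) + 2*2*(8 + 2))*(-85) - 26089) + 32559 = (((70 + 12) + 2*2*10)*(-85) - 26089) + 32559 = ((82 + 40)*(-85) - 26089) + 32559 = (122*(-85) - 26089) + 32559 = (-10370 - 26089) + 32559 = -36459 + 32559 = -3900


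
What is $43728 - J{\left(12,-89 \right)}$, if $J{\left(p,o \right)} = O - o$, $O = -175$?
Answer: $43814$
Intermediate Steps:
$J{\left(p,o \right)} = -175 - o$
$43728 - J{\left(12,-89 \right)} = 43728 - \left(-175 - -89\right) = 43728 - \left(-175 + 89\right) = 43728 - -86 = 43728 + 86 = 43814$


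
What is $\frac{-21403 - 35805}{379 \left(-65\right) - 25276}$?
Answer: $\frac{57208}{49911} \approx 1.1462$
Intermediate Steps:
$\frac{-21403 - 35805}{379 \left(-65\right) - 25276} = - \frac{57208}{-24635 - 25276} = - \frac{57208}{-49911} = \left(-57208\right) \left(- \frac{1}{49911}\right) = \frac{57208}{49911}$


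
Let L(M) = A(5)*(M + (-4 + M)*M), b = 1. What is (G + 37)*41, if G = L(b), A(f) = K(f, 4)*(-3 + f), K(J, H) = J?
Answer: 697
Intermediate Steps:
A(f) = f*(-3 + f)
L(M) = 10*M + 10*M*(-4 + M) (L(M) = (5*(-3 + 5))*(M + (-4 + M)*M) = (5*2)*(M + M*(-4 + M)) = 10*(M + M*(-4 + M)) = 10*M + 10*M*(-4 + M))
G = -20 (G = 10*1*(-3 + 1) = 10*1*(-2) = -20)
(G + 37)*41 = (-20 + 37)*41 = 17*41 = 697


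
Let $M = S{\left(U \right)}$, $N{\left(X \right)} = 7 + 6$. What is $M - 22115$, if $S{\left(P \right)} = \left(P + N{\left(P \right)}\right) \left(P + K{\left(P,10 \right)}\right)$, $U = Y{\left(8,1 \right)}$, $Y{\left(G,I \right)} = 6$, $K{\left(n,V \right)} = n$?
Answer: $-21887$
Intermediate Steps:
$N{\left(X \right)} = 13$
$U = 6$
$S{\left(P \right)} = 2 P \left(13 + P\right)$ ($S{\left(P \right)} = \left(P + 13\right) \left(P + P\right) = \left(13 + P\right) 2 P = 2 P \left(13 + P\right)$)
$M = 228$ ($M = 2 \cdot 6 \left(13 + 6\right) = 2 \cdot 6 \cdot 19 = 228$)
$M - 22115 = 228 - 22115 = -21887$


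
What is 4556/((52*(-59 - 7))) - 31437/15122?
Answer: -11049226/3243669 ≈ -3.4064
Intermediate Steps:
4556/((52*(-59 - 7))) - 31437/15122 = 4556/((52*(-66))) - 31437*1/15122 = 4556/(-3432) - 31437/15122 = 4556*(-1/3432) - 31437/15122 = -1139/858 - 31437/15122 = -11049226/3243669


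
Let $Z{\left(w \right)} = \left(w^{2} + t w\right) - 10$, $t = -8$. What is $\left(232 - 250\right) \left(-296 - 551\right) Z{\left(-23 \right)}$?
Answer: $10717938$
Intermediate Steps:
$Z{\left(w \right)} = -10 + w^{2} - 8 w$ ($Z{\left(w \right)} = \left(w^{2} - 8 w\right) - 10 = -10 + w^{2} - 8 w$)
$\left(232 - 250\right) \left(-296 - 551\right) Z{\left(-23 \right)} = \left(232 - 250\right) \left(-296 - 551\right) \left(-10 + \left(-23\right)^{2} - -184\right) = \left(-18\right) \left(-847\right) \left(-10 + 529 + 184\right) = 15246 \cdot 703 = 10717938$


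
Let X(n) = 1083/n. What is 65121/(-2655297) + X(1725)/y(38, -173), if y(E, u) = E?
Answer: -8146169/1017863850 ≈ -0.0080032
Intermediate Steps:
65121/(-2655297) + X(1725)/y(38, -173) = 65121/(-2655297) + (1083/1725)/38 = 65121*(-1/2655297) + (1083*(1/1725))*(1/38) = -21707/885099 + (361/575)*(1/38) = -21707/885099 + 19/1150 = -8146169/1017863850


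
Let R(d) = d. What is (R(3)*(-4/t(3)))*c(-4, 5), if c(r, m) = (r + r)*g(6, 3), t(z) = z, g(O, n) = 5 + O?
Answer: 352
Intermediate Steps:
c(r, m) = 22*r (c(r, m) = (r + r)*(5 + 6) = (2*r)*11 = 22*r)
(R(3)*(-4/t(3)))*c(-4, 5) = (3*(-4/3))*(22*(-4)) = (3*(-4*⅓))*(-88) = (3*(-4/3))*(-88) = -4*(-88) = 352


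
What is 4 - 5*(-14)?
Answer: 74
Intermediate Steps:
4 - 5*(-14) = 4 + 70 = 74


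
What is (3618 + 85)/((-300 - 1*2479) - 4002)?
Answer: -3703/6781 ≈ -0.54608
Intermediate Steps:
(3618 + 85)/((-300 - 1*2479) - 4002) = 3703/((-300 - 2479) - 4002) = 3703/(-2779 - 4002) = 3703/(-6781) = 3703*(-1/6781) = -3703/6781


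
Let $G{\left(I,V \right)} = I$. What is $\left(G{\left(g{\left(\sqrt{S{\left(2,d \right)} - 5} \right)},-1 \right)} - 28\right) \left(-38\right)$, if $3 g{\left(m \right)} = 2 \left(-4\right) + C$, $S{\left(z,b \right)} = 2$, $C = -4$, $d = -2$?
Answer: $1216$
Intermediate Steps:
$g{\left(m \right)} = -4$ ($g{\left(m \right)} = \frac{2 \left(-4\right) - 4}{3} = \frac{-8 - 4}{3} = \frac{1}{3} \left(-12\right) = -4$)
$\left(G{\left(g{\left(\sqrt{S{\left(2,d \right)} - 5} \right)},-1 \right)} - 28\right) \left(-38\right) = \left(-4 - 28\right) \left(-38\right) = \left(-32\right) \left(-38\right) = 1216$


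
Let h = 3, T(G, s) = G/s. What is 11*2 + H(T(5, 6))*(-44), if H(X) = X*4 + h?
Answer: -770/3 ≈ -256.67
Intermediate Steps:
H(X) = 3 + 4*X (H(X) = X*4 + 3 = 4*X + 3 = 3 + 4*X)
11*2 + H(T(5, 6))*(-44) = 11*2 + (3 + 4*(5/6))*(-44) = 22 + (3 + 4*(5*(⅙)))*(-44) = 22 + (3 + 4*(⅚))*(-44) = 22 + (3 + 10/3)*(-44) = 22 + (19/3)*(-44) = 22 - 836/3 = -770/3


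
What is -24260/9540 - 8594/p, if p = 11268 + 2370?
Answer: -3440372/1084221 ≈ -3.1731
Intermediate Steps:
p = 13638
-24260/9540 - 8594/p = -24260/9540 - 8594/13638 = -24260*1/9540 - 8594*1/13638 = -1213/477 - 4297/6819 = -3440372/1084221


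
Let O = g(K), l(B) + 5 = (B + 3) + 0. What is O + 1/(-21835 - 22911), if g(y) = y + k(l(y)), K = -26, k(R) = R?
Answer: -2416285/44746 ≈ -54.000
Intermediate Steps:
l(B) = -2 + B (l(B) = -5 + ((B + 3) + 0) = -5 + ((3 + B) + 0) = -5 + (3 + B) = -2 + B)
g(y) = -2 + 2*y (g(y) = y + (-2 + y) = -2 + 2*y)
O = -54 (O = -2 + 2*(-26) = -2 - 52 = -54)
O + 1/(-21835 - 22911) = -54 + 1/(-21835 - 22911) = -54 + 1/(-44746) = -54 - 1/44746 = -2416285/44746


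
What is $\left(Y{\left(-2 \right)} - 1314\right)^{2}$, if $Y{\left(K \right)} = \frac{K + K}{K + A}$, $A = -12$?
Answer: $\frac{84566416}{49} \approx 1.7258 \cdot 10^{6}$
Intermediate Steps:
$Y{\left(K \right)} = \frac{2 K}{-12 + K}$ ($Y{\left(K \right)} = \frac{K + K}{K - 12} = \frac{2 K}{-12 + K}$)
$\left(Y{\left(-2 \right)} - 1314\right)^{2} = \left(2 \left(-2\right) \frac{1}{-12 - 2} - 1314\right)^{2} = \left(2 \left(-2\right) \frac{1}{-14} - 1314\right)^{2} = \left(2 \left(-2\right) \left(- \frac{1}{14}\right) - 1314\right)^{2} = \left(\frac{2}{7} - 1314\right)^{2} = \left(- \frac{9196}{7}\right)^{2} = \frac{84566416}{49}$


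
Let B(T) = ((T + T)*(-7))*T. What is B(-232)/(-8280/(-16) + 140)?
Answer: -1507072/1315 ≈ -1146.1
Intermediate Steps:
B(T) = -14*T² (B(T) = ((2*T)*(-7))*T = (-14*T)*T = -14*T²)
B(-232)/(-8280/(-16) + 140) = (-14*(-232)²)/(-8280/(-16) + 140) = (-14*53824)/(-8280*(-1)/16 + 140) = -753536/(-138*(-15/4) + 140) = -753536/(1035/2 + 140) = -753536/1315/2 = -753536*2/1315 = -1507072/1315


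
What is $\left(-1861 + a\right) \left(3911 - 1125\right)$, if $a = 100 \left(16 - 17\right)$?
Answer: $-5463346$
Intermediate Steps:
$a = -100$ ($a = 100 \left(16 - 17\right) = 100 \left(-1\right) = -100$)
$\left(-1861 + a\right) \left(3911 - 1125\right) = \left(-1861 - 100\right) \left(3911 - 1125\right) = \left(-1961\right) 2786 = -5463346$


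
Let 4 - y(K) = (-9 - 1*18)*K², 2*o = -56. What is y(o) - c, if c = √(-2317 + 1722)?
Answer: 21172 - I*√595 ≈ 21172.0 - 24.393*I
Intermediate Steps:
o = -28 (o = (½)*(-56) = -28)
c = I*√595 (c = √(-595) = I*√595 ≈ 24.393*I)
y(K) = 4 + 27*K² (y(K) = 4 - (-9 - 1*18)*K² = 4 - (-9 - 18)*K² = 4 - (-27)*K² = 4 + 27*K²)
y(o) - c = (4 + 27*(-28)²) - I*√595 = (4 + 27*784) - I*√595 = (4 + 21168) - I*√595 = 21172 - I*√595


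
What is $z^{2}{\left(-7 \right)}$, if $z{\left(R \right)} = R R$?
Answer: $2401$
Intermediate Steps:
$z{\left(R \right)} = R^{2}$
$z^{2}{\left(-7 \right)} = \left(\left(-7\right)^{2}\right)^{2} = 49^{2} = 2401$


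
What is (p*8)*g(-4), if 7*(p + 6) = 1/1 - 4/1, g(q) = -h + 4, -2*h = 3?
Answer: -1980/7 ≈ -282.86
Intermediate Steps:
h = -3/2 (h = -½*3 = -3/2 ≈ -1.5000)
g(q) = 11/2 (g(q) = -1*(-3/2) + 4 = 3/2 + 4 = 11/2)
p = -45/7 (p = -6 + (1/1 - 4/1)/7 = -6 + (1*1 - 4*1)/7 = -6 + (1 - 4)/7 = -6 + (⅐)*(-3) = -6 - 3/7 = -45/7 ≈ -6.4286)
(p*8)*g(-4) = -45/7*8*(11/2) = -360/7*11/2 = -1980/7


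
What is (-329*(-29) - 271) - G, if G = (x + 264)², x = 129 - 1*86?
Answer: -84979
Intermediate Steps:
x = 43 (x = 129 - 86 = 43)
G = 94249 (G = (43 + 264)² = 307² = 94249)
(-329*(-29) - 271) - G = (-329*(-29) - 271) - 1*94249 = (9541 - 271) - 94249 = 9270 - 94249 = -84979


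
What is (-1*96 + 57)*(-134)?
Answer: 5226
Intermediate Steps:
(-1*96 + 57)*(-134) = (-96 + 57)*(-134) = -39*(-134) = 5226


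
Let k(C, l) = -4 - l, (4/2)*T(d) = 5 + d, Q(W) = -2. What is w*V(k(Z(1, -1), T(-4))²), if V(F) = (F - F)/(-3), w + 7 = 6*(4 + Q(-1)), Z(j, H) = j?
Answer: 0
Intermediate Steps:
T(d) = 5/2 + d/2 (T(d) = (5 + d)/2 = 5/2 + d/2)
w = 5 (w = -7 + 6*(4 - 2) = -7 + 6*2 = -7 + 12 = 5)
V(F) = 0 (V(F) = 0*(-⅓) = 0)
w*V(k(Z(1, -1), T(-4))²) = 5*0 = 0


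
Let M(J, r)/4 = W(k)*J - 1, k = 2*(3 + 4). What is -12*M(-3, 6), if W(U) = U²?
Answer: 28272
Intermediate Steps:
k = 14 (k = 2*7 = 14)
M(J, r) = -4 + 784*J (M(J, r) = 4*(14²*J - 1) = 4*(196*J - 1) = 4*(-1 + 196*J) = -4 + 784*J)
-12*M(-3, 6) = -12*(-4 + 784*(-3)) = -12*(-4 - 2352) = -12*(-2356) = 28272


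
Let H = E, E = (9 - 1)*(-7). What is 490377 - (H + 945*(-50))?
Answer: 537683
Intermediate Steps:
E = -56 (E = 8*(-7) = -56)
H = -56
490377 - (H + 945*(-50)) = 490377 - (-56 + 945*(-50)) = 490377 - (-56 - 47250) = 490377 - 1*(-47306) = 490377 + 47306 = 537683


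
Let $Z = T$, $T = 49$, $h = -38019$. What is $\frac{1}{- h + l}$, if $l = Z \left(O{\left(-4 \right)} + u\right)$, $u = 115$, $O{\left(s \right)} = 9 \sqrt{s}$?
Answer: $\frac{21827}{953224820} - \frac{441 i}{953224820} \approx 2.2898 \cdot 10^{-5} - 4.6264 \cdot 10^{-7} i$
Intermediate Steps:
$Z = 49$
$l = 5635 + 882 i$ ($l = 49 \left(9 \sqrt{-4} + 115\right) = 49 \left(9 \cdot 2 i + 115\right) = 49 \left(18 i + 115\right) = 49 \left(115 + 18 i\right) = 5635 + 882 i \approx 5635.0 + 882.0 i$)
$\frac{1}{- h + l} = \frac{1}{\left(-1\right) \left(-38019\right) + \left(5635 + 882 i\right)} = \frac{1}{38019 + \left(5635 + 882 i\right)} = \frac{1}{43654 + 882 i} = \frac{43654 - 882 i}{1906449640}$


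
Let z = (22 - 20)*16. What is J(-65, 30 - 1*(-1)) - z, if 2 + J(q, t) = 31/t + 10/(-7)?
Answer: -241/7 ≈ -34.429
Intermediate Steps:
z = 32 (z = 2*16 = 32)
J(q, t) = -24/7 + 31/t (J(q, t) = -2 + (31/t + 10/(-7)) = -2 + (31/t + 10*(-1/7)) = -2 + (31/t - 10/7) = -2 + (-10/7 + 31/t) = -24/7 + 31/t)
J(-65, 30 - 1*(-1)) - z = (-24/7 + 31/(30 - 1*(-1))) - 1*32 = (-24/7 + 31/(30 + 1)) - 32 = (-24/7 + 31/31) - 32 = (-24/7 + 31*(1/31)) - 32 = (-24/7 + 1) - 32 = -17/7 - 32 = -241/7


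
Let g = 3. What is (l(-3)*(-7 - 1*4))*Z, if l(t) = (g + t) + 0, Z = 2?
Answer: 0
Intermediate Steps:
l(t) = 3 + t (l(t) = (3 + t) + 0 = 3 + t)
(l(-3)*(-7 - 1*4))*Z = ((3 - 3)*(-7 - 1*4))*2 = (0*(-7 - 4))*2 = (0*(-11))*2 = 0*2 = 0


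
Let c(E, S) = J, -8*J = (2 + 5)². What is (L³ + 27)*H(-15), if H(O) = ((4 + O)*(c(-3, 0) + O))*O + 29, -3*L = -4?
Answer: -21928829/216 ≈ -1.0152e+5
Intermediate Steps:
L = 4/3 (L = -⅓*(-4) = 4/3 ≈ 1.3333)
J = -49/8 (J = -(2 + 5)²/8 = -⅛*7² = -⅛*49 = -49/8 ≈ -6.1250)
c(E, S) = -49/8
H(O) = 29 + O*(4 + O)*(-49/8 + O) (H(O) = ((4 + O)*(-49/8 + O))*O + 29 = O*(4 + O)*(-49/8 + O) + 29 = 29 + O*(4 + O)*(-49/8 + O))
(L³ + 27)*H(-15) = ((4/3)³ + 27)*(29 + (-15)³ - 49/2*(-15) - 17/8*(-15)²) = (64/27 + 27)*(29 - 3375 + 735/2 - 17/8*225) = 793*(29 - 3375 + 735/2 - 3825/8)/27 = (793/27)*(-27653/8) = -21928829/216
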